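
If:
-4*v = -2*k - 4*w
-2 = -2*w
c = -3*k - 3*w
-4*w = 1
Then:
No Solution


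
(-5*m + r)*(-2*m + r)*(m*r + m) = 10*m^3*r + 10*m^3 - 7*m^2*r^2 - 7*m^2*r + m*r^3 + m*r^2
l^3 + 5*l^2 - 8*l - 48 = (l - 3)*(l + 4)^2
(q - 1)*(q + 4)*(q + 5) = q^3 + 8*q^2 + 11*q - 20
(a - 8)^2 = a^2 - 16*a + 64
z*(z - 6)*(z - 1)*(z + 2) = z^4 - 5*z^3 - 8*z^2 + 12*z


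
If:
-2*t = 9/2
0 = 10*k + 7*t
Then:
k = 63/40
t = -9/4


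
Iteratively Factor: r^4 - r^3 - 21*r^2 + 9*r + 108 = (r - 3)*(r^3 + 2*r^2 - 15*r - 36) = (r - 3)*(r + 3)*(r^2 - r - 12) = (r - 3)*(r + 3)^2*(r - 4)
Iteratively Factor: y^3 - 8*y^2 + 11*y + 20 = (y + 1)*(y^2 - 9*y + 20) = (y - 5)*(y + 1)*(y - 4)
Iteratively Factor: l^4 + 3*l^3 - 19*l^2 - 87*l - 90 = (l + 3)*(l^3 - 19*l - 30) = (l + 3)^2*(l^2 - 3*l - 10) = (l - 5)*(l + 3)^2*(l + 2)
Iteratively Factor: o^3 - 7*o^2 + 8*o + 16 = (o - 4)*(o^2 - 3*o - 4) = (o - 4)^2*(o + 1)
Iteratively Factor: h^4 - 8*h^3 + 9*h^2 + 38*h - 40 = (h - 4)*(h^3 - 4*h^2 - 7*h + 10) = (h - 5)*(h - 4)*(h^2 + h - 2) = (h - 5)*(h - 4)*(h - 1)*(h + 2)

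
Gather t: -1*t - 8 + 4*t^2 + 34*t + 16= 4*t^2 + 33*t + 8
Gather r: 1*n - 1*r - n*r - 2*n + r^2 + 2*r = -n + r^2 + r*(1 - n)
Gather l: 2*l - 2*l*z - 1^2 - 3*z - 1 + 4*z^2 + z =l*(2 - 2*z) + 4*z^2 - 2*z - 2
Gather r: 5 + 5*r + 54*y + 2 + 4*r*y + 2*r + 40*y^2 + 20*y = r*(4*y + 7) + 40*y^2 + 74*y + 7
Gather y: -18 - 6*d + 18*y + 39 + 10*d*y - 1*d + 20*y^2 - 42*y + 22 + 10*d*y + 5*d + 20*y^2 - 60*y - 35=-2*d + 40*y^2 + y*(20*d - 84) + 8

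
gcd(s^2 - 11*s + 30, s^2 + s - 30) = s - 5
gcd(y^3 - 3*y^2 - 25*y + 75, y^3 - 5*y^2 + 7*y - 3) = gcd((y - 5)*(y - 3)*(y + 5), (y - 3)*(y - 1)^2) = y - 3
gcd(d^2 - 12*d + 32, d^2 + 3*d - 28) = d - 4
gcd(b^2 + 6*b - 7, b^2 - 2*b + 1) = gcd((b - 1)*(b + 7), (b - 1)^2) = b - 1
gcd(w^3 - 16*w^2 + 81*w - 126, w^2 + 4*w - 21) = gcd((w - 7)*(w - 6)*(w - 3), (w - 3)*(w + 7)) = w - 3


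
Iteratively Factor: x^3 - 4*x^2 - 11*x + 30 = (x - 2)*(x^2 - 2*x - 15) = (x - 5)*(x - 2)*(x + 3)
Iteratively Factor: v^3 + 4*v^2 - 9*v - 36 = (v - 3)*(v^2 + 7*v + 12) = (v - 3)*(v + 4)*(v + 3)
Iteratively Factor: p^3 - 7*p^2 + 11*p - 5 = (p - 1)*(p^2 - 6*p + 5) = (p - 1)^2*(p - 5)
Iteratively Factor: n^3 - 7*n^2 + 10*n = (n)*(n^2 - 7*n + 10) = n*(n - 5)*(n - 2)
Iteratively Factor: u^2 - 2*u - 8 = (u - 4)*(u + 2)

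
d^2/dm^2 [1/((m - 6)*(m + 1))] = 2*((m - 6)^2 + (m - 6)*(m + 1) + (m + 1)^2)/((m - 6)^3*(m + 1)^3)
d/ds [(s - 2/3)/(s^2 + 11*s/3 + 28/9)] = 9*(-9*s^2 + 12*s + 50)/(81*s^4 + 594*s^3 + 1593*s^2 + 1848*s + 784)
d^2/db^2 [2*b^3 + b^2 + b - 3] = 12*b + 2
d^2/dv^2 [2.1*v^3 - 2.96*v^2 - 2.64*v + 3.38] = 12.6*v - 5.92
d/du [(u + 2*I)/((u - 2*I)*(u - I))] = (-u^2 - 4*I*u - 8)/(u^4 - 6*I*u^3 - 13*u^2 + 12*I*u + 4)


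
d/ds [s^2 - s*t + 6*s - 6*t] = 2*s - t + 6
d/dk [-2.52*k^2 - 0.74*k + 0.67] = -5.04*k - 0.74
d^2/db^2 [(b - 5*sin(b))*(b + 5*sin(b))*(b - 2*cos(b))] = 2*b^2*cos(b) + 8*b*sin(b) - 50*b*cos(2*b) + 6*b - 50*sin(2*b) - 33*cos(b)/2 + 225*cos(3*b)/2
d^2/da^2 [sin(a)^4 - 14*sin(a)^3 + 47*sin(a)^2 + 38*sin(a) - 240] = -16*sin(a)^4 + 126*sin(a)^3 - 176*sin(a)^2 - 122*sin(a) + 94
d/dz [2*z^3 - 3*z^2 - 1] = 6*z*(z - 1)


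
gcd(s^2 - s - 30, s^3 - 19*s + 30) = s + 5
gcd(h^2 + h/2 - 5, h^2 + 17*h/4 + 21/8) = 1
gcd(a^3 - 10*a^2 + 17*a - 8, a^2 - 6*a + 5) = a - 1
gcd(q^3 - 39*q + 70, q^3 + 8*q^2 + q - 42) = q^2 + 5*q - 14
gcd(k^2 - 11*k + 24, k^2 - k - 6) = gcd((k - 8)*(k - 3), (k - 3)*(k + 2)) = k - 3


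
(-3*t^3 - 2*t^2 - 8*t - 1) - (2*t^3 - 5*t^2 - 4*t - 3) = -5*t^3 + 3*t^2 - 4*t + 2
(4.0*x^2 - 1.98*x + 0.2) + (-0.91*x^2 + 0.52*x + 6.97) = 3.09*x^2 - 1.46*x + 7.17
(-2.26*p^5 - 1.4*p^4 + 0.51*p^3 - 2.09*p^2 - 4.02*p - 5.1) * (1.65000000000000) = -3.729*p^5 - 2.31*p^4 + 0.8415*p^3 - 3.4485*p^2 - 6.633*p - 8.415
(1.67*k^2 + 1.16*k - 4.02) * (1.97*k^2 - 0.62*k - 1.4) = 3.2899*k^4 + 1.2498*k^3 - 10.9766*k^2 + 0.8684*k + 5.628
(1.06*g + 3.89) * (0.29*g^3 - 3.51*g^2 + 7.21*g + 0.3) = 0.3074*g^4 - 2.5925*g^3 - 6.0113*g^2 + 28.3649*g + 1.167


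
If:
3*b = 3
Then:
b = 1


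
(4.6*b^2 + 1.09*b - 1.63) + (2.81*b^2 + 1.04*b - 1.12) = 7.41*b^2 + 2.13*b - 2.75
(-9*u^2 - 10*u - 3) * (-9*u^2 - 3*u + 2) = 81*u^4 + 117*u^3 + 39*u^2 - 11*u - 6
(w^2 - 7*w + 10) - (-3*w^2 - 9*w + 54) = 4*w^2 + 2*w - 44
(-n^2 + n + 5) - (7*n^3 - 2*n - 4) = -7*n^3 - n^2 + 3*n + 9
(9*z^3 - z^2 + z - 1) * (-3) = -27*z^3 + 3*z^2 - 3*z + 3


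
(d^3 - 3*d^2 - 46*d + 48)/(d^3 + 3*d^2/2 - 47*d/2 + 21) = 2*(d - 8)/(2*d - 7)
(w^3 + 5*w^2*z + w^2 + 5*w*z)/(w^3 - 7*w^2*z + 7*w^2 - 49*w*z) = (w^2 + 5*w*z + w + 5*z)/(w^2 - 7*w*z + 7*w - 49*z)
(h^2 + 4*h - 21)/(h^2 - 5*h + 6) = (h + 7)/(h - 2)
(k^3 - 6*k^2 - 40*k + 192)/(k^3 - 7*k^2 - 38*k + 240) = (k - 4)/(k - 5)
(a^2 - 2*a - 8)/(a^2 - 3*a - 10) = (a - 4)/(a - 5)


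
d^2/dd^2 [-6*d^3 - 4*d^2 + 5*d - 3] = -36*d - 8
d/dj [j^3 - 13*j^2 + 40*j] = 3*j^2 - 26*j + 40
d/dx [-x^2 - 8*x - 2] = -2*x - 8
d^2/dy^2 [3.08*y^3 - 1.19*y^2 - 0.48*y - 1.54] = 18.48*y - 2.38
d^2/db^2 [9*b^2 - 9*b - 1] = 18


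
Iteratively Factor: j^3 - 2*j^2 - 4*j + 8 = (j + 2)*(j^2 - 4*j + 4) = (j - 2)*(j + 2)*(j - 2)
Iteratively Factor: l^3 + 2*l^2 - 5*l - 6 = (l + 1)*(l^2 + l - 6) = (l + 1)*(l + 3)*(l - 2)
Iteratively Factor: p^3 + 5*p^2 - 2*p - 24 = (p + 3)*(p^2 + 2*p - 8) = (p + 3)*(p + 4)*(p - 2)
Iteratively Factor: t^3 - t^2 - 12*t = (t - 4)*(t^2 + 3*t) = (t - 4)*(t + 3)*(t)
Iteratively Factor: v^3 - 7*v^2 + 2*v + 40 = (v + 2)*(v^2 - 9*v + 20) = (v - 4)*(v + 2)*(v - 5)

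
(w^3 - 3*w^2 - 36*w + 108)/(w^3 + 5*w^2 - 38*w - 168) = (w^2 + 3*w - 18)/(w^2 + 11*w + 28)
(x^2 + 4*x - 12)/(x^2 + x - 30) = (x - 2)/(x - 5)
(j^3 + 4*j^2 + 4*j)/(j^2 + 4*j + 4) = j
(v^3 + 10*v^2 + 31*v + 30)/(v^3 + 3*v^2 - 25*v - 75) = (v + 2)/(v - 5)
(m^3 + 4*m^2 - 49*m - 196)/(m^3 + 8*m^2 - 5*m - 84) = (m - 7)/(m - 3)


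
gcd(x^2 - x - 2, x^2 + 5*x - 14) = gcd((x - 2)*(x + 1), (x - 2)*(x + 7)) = x - 2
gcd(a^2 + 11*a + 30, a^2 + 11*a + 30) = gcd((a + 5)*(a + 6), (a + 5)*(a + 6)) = a^2 + 11*a + 30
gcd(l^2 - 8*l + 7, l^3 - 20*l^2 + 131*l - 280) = l - 7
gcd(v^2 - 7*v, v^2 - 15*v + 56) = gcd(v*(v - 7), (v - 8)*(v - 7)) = v - 7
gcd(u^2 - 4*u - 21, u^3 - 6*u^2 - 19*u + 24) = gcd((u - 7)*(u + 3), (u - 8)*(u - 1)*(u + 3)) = u + 3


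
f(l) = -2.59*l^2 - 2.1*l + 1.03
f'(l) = -5.18*l - 2.1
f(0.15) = 0.66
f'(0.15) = -2.88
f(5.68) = -94.46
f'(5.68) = -31.52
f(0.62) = -1.27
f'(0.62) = -5.31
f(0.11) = 0.77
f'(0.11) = -2.67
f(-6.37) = -90.69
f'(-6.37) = 30.90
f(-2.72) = -12.42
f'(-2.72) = 11.99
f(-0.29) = 1.42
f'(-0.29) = -0.60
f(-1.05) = 0.38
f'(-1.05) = 3.34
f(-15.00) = -550.22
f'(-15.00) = 75.60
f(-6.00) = -79.61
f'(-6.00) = 28.98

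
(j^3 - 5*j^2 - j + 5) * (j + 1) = j^4 - 4*j^3 - 6*j^2 + 4*j + 5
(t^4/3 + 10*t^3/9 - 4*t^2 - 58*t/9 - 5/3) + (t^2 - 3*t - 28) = t^4/3 + 10*t^3/9 - 3*t^2 - 85*t/9 - 89/3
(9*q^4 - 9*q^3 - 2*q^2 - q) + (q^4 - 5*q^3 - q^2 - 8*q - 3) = 10*q^4 - 14*q^3 - 3*q^2 - 9*q - 3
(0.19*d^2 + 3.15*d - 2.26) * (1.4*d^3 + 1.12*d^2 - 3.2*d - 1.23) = 0.266*d^5 + 4.6228*d^4 - 0.244*d^3 - 12.8449*d^2 + 3.3575*d + 2.7798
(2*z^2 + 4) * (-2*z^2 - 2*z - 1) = -4*z^4 - 4*z^3 - 10*z^2 - 8*z - 4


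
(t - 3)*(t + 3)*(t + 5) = t^3 + 5*t^2 - 9*t - 45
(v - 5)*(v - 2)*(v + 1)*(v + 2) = v^4 - 4*v^3 - 9*v^2 + 16*v + 20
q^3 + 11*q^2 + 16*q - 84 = (q - 2)*(q + 6)*(q + 7)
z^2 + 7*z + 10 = (z + 2)*(z + 5)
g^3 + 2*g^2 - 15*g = g*(g - 3)*(g + 5)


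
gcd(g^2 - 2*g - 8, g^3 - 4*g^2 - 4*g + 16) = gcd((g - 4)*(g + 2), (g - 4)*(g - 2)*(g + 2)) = g^2 - 2*g - 8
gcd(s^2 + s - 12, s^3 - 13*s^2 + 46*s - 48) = s - 3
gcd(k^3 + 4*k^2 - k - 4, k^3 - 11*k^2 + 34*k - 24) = k - 1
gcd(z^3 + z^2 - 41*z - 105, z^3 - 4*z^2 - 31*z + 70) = z^2 - 2*z - 35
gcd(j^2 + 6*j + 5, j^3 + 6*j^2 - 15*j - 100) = j + 5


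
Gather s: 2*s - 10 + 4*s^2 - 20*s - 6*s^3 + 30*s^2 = -6*s^3 + 34*s^2 - 18*s - 10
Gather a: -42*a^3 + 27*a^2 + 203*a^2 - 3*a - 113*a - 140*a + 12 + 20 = -42*a^3 + 230*a^2 - 256*a + 32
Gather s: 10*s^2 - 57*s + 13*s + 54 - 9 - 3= 10*s^2 - 44*s + 42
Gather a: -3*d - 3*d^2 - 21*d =-3*d^2 - 24*d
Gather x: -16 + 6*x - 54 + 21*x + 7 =27*x - 63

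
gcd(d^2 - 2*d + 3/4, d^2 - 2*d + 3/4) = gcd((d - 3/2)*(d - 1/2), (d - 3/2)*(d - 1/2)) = d^2 - 2*d + 3/4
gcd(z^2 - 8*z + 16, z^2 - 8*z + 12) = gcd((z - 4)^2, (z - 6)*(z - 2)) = 1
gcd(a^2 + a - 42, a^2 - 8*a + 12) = a - 6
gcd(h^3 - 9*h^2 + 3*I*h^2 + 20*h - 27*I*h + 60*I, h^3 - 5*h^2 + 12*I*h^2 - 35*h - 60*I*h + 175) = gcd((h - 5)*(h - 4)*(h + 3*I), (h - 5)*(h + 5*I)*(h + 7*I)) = h - 5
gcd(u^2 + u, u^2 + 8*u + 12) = 1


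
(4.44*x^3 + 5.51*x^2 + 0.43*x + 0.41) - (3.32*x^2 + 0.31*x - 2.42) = 4.44*x^3 + 2.19*x^2 + 0.12*x + 2.83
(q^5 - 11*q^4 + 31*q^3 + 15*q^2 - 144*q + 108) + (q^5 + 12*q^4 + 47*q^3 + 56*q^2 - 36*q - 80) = 2*q^5 + q^4 + 78*q^3 + 71*q^2 - 180*q + 28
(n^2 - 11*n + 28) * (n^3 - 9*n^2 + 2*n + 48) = n^5 - 20*n^4 + 129*n^3 - 226*n^2 - 472*n + 1344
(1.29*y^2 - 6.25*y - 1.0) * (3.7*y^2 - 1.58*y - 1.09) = 4.773*y^4 - 25.1632*y^3 + 4.7689*y^2 + 8.3925*y + 1.09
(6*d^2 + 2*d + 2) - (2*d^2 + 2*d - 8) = 4*d^2 + 10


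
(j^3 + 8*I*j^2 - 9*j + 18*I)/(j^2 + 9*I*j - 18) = j - I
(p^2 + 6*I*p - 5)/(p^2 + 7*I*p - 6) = (p + 5*I)/(p + 6*I)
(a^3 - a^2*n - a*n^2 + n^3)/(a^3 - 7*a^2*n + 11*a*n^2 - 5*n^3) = (a + n)/(a - 5*n)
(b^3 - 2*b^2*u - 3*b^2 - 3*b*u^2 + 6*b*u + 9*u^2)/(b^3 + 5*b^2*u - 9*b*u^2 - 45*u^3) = (b^2 + b*u - 3*b - 3*u)/(b^2 + 8*b*u + 15*u^2)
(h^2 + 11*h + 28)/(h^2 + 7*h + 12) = (h + 7)/(h + 3)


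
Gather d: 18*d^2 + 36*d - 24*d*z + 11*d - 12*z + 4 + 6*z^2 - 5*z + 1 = 18*d^2 + d*(47 - 24*z) + 6*z^2 - 17*z + 5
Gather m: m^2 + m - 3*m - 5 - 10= m^2 - 2*m - 15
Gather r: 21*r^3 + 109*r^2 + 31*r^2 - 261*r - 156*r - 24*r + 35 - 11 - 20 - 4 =21*r^3 + 140*r^2 - 441*r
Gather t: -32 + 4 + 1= -27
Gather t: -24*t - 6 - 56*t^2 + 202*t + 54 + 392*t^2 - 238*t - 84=336*t^2 - 60*t - 36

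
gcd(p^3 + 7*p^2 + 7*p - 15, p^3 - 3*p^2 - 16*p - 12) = 1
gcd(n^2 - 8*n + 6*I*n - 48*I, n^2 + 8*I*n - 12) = n + 6*I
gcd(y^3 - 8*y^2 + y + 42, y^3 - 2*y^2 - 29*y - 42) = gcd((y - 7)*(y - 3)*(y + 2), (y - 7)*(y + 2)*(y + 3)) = y^2 - 5*y - 14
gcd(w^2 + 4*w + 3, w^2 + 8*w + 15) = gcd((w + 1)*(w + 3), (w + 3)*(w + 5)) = w + 3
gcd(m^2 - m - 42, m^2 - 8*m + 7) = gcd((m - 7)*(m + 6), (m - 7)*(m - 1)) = m - 7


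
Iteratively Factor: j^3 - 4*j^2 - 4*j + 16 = (j - 4)*(j^2 - 4) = (j - 4)*(j + 2)*(j - 2)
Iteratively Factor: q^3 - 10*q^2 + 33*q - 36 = (q - 3)*(q^2 - 7*q + 12) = (q - 3)^2*(q - 4)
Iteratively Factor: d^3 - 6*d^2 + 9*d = (d - 3)*(d^2 - 3*d) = (d - 3)^2*(d)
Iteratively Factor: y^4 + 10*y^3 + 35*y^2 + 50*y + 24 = (y + 4)*(y^3 + 6*y^2 + 11*y + 6) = (y + 3)*(y + 4)*(y^2 + 3*y + 2) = (y + 2)*(y + 3)*(y + 4)*(y + 1)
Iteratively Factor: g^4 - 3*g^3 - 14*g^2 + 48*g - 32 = (g - 4)*(g^3 + g^2 - 10*g + 8) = (g - 4)*(g - 1)*(g^2 + 2*g - 8) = (g - 4)*(g - 2)*(g - 1)*(g + 4)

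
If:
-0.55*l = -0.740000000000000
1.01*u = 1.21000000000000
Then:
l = 1.35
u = 1.20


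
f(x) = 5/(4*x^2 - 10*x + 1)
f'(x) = 5*(10 - 8*x)/(4*x^2 - 10*x + 1)^2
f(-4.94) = 0.03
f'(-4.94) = 0.01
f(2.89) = 0.91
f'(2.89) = -2.16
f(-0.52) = 0.69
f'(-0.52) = 1.34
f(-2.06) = 0.13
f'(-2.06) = 0.09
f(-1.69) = 0.17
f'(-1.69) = 0.14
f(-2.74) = 0.09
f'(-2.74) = 0.05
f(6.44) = 0.05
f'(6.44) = -0.02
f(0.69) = -1.25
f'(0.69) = 1.40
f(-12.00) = 0.01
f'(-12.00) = 0.00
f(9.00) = 0.02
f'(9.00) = -0.00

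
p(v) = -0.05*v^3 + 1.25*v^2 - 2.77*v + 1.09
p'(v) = -0.15*v^2 + 2.5*v - 2.77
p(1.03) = -0.49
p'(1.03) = -0.35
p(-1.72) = 9.81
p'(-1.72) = -7.51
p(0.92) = -0.44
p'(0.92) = -0.60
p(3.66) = 5.24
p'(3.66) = 4.37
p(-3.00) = 22.00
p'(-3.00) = -11.62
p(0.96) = -0.46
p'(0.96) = -0.51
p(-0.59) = 3.17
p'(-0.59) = -4.30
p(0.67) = -0.22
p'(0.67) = -1.16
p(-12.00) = 300.73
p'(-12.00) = -54.37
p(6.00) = 18.67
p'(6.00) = 6.83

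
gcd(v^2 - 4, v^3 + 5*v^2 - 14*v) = v - 2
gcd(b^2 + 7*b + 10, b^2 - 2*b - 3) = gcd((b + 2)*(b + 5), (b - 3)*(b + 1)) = 1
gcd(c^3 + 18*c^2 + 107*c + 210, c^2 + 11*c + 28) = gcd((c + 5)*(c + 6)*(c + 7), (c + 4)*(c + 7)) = c + 7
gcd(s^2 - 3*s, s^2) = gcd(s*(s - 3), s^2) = s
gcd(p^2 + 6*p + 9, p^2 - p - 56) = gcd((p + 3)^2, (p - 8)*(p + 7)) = 1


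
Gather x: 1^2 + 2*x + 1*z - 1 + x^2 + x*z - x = x^2 + x*(z + 1) + z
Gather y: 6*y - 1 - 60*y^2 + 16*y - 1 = -60*y^2 + 22*y - 2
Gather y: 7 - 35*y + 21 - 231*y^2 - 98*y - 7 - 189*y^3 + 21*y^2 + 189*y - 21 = -189*y^3 - 210*y^2 + 56*y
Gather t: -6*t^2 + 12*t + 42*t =-6*t^2 + 54*t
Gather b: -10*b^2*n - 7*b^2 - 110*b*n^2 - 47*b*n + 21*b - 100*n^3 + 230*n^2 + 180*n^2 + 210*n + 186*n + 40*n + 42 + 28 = b^2*(-10*n - 7) + b*(-110*n^2 - 47*n + 21) - 100*n^3 + 410*n^2 + 436*n + 70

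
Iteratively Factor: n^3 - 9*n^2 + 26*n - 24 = (n - 3)*(n^2 - 6*n + 8) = (n - 3)*(n - 2)*(n - 4)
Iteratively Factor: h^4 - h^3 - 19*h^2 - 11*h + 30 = (h - 5)*(h^3 + 4*h^2 + h - 6) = (h - 5)*(h + 2)*(h^2 + 2*h - 3) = (h - 5)*(h + 2)*(h + 3)*(h - 1)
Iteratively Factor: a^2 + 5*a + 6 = (a + 3)*(a + 2)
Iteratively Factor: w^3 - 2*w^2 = (w)*(w^2 - 2*w) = w*(w - 2)*(w)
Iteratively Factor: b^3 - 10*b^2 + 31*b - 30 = (b - 2)*(b^2 - 8*b + 15) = (b - 3)*(b - 2)*(b - 5)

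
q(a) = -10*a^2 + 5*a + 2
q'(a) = 5 - 20*a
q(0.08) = 2.34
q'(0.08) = 3.40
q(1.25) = -7.38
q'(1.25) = -20.00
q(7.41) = -510.03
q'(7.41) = -143.20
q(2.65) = -54.98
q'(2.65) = -48.00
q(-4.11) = -187.47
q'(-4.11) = 87.20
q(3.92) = -132.06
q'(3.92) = -73.40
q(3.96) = -135.02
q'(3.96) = -74.20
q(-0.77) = -7.78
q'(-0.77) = 20.40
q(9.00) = -763.00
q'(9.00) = -175.00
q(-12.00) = -1498.00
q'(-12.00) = 245.00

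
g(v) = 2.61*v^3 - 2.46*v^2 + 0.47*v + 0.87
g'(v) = 7.83*v^2 - 4.92*v + 0.47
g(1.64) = 6.54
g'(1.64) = 13.46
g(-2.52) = -57.70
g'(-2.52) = 62.59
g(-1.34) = -10.46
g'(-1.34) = 21.12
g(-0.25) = 0.56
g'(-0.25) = 2.19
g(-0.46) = -0.12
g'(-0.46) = 4.39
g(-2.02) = -31.63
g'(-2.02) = 42.36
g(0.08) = 0.89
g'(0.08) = 0.13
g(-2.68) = -68.30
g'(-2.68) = 69.89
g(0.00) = 0.87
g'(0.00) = 0.47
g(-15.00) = -9368.43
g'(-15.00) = 1836.02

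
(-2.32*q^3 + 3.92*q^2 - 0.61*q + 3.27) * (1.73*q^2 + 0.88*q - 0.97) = -4.0136*q^5 + 4.74*q^4 + 4.6447*q^3 + 1.3179*q^2 + 3.4693*q - 3.1719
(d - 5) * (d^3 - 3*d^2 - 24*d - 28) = d^4 - 8*d^3 - 9*d^2 + 92*d + 140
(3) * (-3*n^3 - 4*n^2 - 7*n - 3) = -9*n^3 - 12*n^2 - 21*n - 9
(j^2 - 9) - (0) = j^2 - 9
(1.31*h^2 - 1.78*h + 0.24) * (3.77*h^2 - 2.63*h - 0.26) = 4.9387*h^4 - 10.1559*h^3 + 5.2456*h^2 - 0.1684*h - 0.0624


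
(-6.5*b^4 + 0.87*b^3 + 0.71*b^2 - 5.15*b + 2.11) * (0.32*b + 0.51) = -2.08*b^5 - 3.0366*b^4 + 0.6709*b^3 - 1.2859*b^2 - 1.9513*b + 1.0761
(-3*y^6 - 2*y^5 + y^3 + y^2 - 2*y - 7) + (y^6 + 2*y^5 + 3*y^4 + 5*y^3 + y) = -2*y^6 + 3*y^4 + 6*y^3 + y^2 - y - 7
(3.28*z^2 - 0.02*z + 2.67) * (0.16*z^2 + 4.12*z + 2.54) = 0.5248*z^4 + 13.5104*z^3 + 8.676*z^2 + 10.9496*z + 6.7818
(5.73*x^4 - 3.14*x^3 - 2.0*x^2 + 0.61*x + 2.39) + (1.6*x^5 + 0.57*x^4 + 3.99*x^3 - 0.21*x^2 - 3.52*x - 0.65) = 1.6*x^5 + 6.3*x^4 + 0.85*x^3 - 2.21*x^2 - 2.91*x + 1.74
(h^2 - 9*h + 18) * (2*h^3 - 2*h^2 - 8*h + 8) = 2*h^5 - 20*h^4 + 46*h^3 + 44*h^2 - 216*h + 144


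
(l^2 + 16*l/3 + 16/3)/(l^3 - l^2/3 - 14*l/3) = (3*l^2 + 16*l + 16)/(l*(3*l^2 - l - 14))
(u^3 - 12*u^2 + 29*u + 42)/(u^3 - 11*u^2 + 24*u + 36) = (u - 7)/(u - 6)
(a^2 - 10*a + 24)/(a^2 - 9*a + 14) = (a^2 - 10*a + 24)/(a^2 - 9*a + 14)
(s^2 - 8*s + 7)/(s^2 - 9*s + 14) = (s - 1)/(s - 2)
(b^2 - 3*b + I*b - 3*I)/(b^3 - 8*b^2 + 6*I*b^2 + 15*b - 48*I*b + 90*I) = (b + I)/(b^2 + b*(-5 + 6*I) - 30*I)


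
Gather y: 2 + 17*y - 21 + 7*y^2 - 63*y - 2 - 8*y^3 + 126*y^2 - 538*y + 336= -8*y^3 + 133*y^2 - 584*y + 315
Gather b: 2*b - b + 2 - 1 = b + 1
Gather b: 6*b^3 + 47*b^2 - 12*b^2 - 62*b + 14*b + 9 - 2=6*b^3 + 35*b^2 - 48*b + 7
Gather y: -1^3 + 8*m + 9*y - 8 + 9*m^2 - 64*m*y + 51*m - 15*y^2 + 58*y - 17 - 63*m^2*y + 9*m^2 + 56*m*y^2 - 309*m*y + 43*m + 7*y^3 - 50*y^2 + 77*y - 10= 18*m^2 + 102*m + 7*y^3 + y^2*(56*m - 65) + y*(-63*m^2 - 373*m + 144) - 36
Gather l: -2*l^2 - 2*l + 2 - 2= -2*l^2 - 2*l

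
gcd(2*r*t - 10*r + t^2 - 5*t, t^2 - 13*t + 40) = t - 5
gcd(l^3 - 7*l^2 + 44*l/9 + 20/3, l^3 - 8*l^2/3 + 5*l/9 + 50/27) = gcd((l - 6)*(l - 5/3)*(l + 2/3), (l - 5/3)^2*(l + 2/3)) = l^2 - l - 10/9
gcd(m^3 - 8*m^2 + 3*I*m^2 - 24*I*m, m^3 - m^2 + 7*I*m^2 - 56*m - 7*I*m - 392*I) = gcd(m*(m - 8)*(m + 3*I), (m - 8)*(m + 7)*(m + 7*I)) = m - 8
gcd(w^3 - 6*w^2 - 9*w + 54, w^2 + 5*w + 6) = w + 3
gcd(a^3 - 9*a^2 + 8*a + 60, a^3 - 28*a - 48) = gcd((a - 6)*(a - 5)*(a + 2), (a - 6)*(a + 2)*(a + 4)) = a^2 - 4*a - 12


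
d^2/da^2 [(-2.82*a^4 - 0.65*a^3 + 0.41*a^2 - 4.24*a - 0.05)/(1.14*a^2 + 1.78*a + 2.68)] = (-7.32974399999999*a^6 - 34.334064*a^5 - 105.303312*a^4 - 228.07216*a^3 - 269.562648*a^2 + 49.104168*a + 46.33124)/(1.481544*a^6 + 6.939864*a^5 + 21.284712*a^4 + 38.269288*a^3 + 50.037744*a^2 + 38.354016*a + 19.248832)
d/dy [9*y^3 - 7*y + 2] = 27*y^2 - 7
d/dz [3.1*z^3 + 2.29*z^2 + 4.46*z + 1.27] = 9.3*z^2 + 4.58*z + 4.46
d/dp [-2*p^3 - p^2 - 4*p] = -6*p^2 - 2*p - 4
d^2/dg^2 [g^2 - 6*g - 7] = 2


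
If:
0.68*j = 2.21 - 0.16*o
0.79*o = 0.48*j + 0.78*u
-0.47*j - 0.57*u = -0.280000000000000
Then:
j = 3.30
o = -0.20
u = -2.23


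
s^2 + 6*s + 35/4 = (s + 5/2)*(s + 7/2)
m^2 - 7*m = m*(m - 7)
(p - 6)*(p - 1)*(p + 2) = p^3 - 5*p^2 - 8*p + 12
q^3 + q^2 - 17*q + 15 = (q - 3)*(q - 1)*(q + 5)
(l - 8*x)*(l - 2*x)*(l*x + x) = l^3*x - 10*l^2*x^2 + l^2*x + 16*l*x^3 - 10*l*x^2 + 16*x^3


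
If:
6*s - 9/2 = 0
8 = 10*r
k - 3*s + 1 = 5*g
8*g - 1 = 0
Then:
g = 1/8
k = 15/8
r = 4/5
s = 3/4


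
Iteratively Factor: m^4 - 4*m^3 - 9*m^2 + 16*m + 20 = (m - 2)*(m^3 - 2*m^2 - 13*m - 10) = (m - 2)*(m + 2)*(m^2 - 4*m - 5) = (m - 5)*(m - 2)*(m + 2)*(m + 1)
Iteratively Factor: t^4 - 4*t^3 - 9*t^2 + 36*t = (t)*(t^3 - 4*t^2 - 9*t + 36) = t*(t - 3)*(t^2 - t - 12) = t*(t - 4)*(t - 3)*(t + 3)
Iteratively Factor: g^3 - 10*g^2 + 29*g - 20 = (g - 1)*(g^2 - 9*g + 20) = (g - 4)*(g - 1)*(g - 5)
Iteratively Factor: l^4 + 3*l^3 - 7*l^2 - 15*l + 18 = (l - 2)*(l^3 + 5*l^2 + 3*l - 9) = (l - 2)*(l - 1)*(l^2 + 6*l + 9) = (l - 2)*(l - 1)*(l + 3)*(l + 3)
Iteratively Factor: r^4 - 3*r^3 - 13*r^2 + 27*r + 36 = (r - 4)*(r^3 + r^2 - 9*r - 9) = (r - 4)*(r - 3)*(r^2 + 4*r + 3) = (r - 4)*(r - 3)*(r + 3)*(r + 1)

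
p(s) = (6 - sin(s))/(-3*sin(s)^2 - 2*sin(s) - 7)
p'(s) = (6 - sin(s))*(6*sin(s)*cos(s) + 2*cos(s))/(-3*sin(s)^2 - 2*sin(s) - 7)^2 - cos(s)/(-3*sin(s)^2 - 2*sin(s) - 7) = (-3*sin(s)^2 + 36*sin(s) + 19)*cos(s)/(3*sin(s)^2 + 2*sin(s) + 7)^2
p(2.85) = -0.73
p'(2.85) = -0.46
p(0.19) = -0.78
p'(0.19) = 0.45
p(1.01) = -0.48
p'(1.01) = 0.21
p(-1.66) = -0.88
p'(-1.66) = 0.03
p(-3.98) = -0.52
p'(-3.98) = -0.29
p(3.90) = -0.95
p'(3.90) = 0.11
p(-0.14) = -0.91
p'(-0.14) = 0.30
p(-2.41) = -0.95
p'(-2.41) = 0.10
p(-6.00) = -0.73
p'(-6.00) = 0.46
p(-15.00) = -0.95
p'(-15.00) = 0.09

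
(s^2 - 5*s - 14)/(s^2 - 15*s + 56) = (s + 2)/(s - 8)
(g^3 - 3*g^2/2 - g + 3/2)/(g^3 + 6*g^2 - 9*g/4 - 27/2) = 2*(g^2 - 1)/(2*g^2 + 15*g + 18)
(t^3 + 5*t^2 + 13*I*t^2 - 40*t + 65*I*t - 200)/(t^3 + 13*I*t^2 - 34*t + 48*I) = (t^2 + 5*t*(1 + I) + 25*I)/(t^2 + 5*I*t + 6)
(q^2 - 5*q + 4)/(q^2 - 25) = (q^2 - 5*q + 4)/(q^2 - 25)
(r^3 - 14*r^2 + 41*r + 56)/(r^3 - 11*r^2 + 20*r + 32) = (r - 7)/(r - 4)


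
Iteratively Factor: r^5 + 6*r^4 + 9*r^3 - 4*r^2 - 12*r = (r)*(r^4 + 6*r^3 + 9*r^2 - 4*r - 12) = r*(r + 2)*(r^3 + 4*r^2 + r - 6) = r*(r + 2)^2*(r^2 + 2*r - 3) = r*(r - 1)*(r + 2)^2*(r + 3)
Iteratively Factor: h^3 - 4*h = (h + 2)*(h^2 - 2*h) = (h - 2)*(h + 2)*(h)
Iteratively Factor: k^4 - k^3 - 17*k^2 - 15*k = (k + 3)*(k^3 - 4*k^2 - 5*k) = (k + 1)*(k + 3)*(k^2 - 5*k) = (k - 5)*(k + 1)*(k + 3)*(k)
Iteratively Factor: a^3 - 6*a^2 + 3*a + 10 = (a - 2)*(a^2 - 4*a - 5) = (a - 5)*(a - 2)*(a + 1)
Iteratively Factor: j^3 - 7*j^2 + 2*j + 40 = (j - 5)*(j^2 - 2*j - 8) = (j - 5)*(j - 4)*(j + 2)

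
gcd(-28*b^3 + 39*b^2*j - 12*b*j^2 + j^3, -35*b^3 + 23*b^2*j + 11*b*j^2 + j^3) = b - j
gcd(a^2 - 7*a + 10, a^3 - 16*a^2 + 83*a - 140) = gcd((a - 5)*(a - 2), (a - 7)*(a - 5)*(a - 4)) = a - 5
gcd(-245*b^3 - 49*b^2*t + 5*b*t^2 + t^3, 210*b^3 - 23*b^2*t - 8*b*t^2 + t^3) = -35*b^2 - 2*b*t + t^2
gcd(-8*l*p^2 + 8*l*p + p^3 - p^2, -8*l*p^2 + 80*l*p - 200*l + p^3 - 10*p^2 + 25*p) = -8*l + p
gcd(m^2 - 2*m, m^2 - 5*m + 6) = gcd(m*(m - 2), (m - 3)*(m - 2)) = m - 2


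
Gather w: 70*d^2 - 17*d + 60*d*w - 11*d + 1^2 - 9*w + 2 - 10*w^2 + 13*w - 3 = 70*d^2 - 28*d - 10*w^2 + w*(60*d + 4)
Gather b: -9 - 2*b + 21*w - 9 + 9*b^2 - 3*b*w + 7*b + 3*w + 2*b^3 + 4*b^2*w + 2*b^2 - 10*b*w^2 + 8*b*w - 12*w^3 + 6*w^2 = 2*b^3 + b^2*(4*w + 11) + b*(-10*w^2 + 5*w + 5) - 12*w^3 + 6*w^2 + 24*w - 18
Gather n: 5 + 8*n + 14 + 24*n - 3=32*n + 16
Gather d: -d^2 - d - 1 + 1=-d^2 - d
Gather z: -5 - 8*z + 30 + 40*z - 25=32*z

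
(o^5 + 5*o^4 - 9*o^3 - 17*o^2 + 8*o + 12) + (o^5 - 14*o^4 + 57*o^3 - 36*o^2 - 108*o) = 2*o^5 - 9*o^4 + 48*o^3 - 53*o^2 - 100*o + 12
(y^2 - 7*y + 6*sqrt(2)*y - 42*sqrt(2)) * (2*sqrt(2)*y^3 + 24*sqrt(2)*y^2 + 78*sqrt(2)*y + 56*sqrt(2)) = 2*sqrt(2)*y^5 + 10*sqrt(2)*y^4 + 24*y^4 - 90*sqrt(2)*y^3 + 120*y^3 - 1080*y^2 - 490*sqrt(2)*y^2 - 5880*y - 392*sqrt(2)*y - 4704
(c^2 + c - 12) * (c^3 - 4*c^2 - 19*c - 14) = c^5 - 3*c^4 - 35*c^3 + 15*c^2 + 214*c + 168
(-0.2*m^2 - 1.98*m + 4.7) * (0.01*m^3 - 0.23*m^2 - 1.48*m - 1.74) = -0.002*m^5 + 0.0262*m^4 + 0.7984*m^3 + 2.1974*m^2 - 3.5108*m - 8.178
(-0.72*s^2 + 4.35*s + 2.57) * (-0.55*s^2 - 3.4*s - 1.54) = 0.396*s^4 + 0.0554999999999999*s^3 - 15.0947*s^2 - 15.437*s - 3.9578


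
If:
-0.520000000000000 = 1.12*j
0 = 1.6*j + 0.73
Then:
No Solution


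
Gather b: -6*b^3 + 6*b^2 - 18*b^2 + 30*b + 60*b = -6*b^3 - 12*b^2 + 90*b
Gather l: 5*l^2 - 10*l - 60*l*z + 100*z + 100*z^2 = 5*l^2 + l*(-60*z - 10) + 100*z^2 + 100*z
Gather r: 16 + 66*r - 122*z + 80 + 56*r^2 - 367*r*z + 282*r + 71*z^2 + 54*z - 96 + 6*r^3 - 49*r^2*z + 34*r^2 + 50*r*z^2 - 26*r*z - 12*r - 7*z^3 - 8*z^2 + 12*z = 6*r^3 + r^2*(90 - 49*z) + r*(50*z^2 - 393*z + 336) - 7*z^3 + 63*z^2 - 56*z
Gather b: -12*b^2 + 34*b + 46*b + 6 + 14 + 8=-12*b^2 + 80*b + 28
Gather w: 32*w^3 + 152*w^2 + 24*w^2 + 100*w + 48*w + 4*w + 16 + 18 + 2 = 32*w^3 + 176*w^2 + 152*w + 36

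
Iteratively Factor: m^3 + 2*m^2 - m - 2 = (m - 1)*(m^2 + 3*m + 2) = (m - 1)*(m + 1)*(m + 2)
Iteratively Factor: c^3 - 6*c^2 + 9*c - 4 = (c - 1)*(c^2 - 5*c + 4) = (c - 4)*(c - 1)*(c - 1)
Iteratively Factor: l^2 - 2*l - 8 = (l + 2)*(l - 4)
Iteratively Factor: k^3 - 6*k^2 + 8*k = (k)*(k^2 - 6*k + 8) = k*(k - 4)*(k - 2)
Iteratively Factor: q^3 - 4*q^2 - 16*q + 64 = (q - 4)*(q^2 - 16) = (q - 4)*(q + 4)*(q - 4)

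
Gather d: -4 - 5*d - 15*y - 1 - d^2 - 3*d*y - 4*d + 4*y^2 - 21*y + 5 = -d^2 + d*(-3*y - 9) + 4*y^2 - 36*y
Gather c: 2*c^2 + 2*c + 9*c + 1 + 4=2*c^2 + 11*c + 5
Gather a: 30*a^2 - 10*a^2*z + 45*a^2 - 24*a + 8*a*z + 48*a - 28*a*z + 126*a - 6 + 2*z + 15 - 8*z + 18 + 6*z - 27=a^2*(75 - 10*z) + a*(150 - 20*z)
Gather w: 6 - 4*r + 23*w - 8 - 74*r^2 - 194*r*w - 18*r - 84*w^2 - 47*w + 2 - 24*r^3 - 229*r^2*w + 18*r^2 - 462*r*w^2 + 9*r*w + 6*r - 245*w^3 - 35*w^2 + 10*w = -24*r^3 - 56*r^2 - 16*r - 245*w^3 + w^2*(-462*r - 119) + w*(-229*r^2 - 185*r - 14)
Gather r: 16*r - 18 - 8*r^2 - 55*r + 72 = -8*r^2 - 39*r + 54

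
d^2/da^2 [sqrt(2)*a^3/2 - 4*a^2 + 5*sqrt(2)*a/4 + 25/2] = 3*sqrt(2)*a - 8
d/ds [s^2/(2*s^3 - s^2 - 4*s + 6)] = 2*s*(2*s^3 - s^2 + s*(-3*s^2 + s + 2) - 4*s + 6)/(2*s^3 - s^2 - 4*s + 6)^2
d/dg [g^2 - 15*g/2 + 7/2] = 2*g - 15/2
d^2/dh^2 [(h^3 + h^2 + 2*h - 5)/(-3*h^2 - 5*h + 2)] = 2*(-34*h^3 + 147*h^2 + 177*h + 131)/(27*h^6 + 135*h^5 + 171*h^4 - 55*h^3 - 114*h^2 + 60*h - 8)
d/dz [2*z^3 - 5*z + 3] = 6*z^2 - 5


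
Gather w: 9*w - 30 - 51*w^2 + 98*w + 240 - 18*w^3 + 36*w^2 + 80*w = -18*w^3 - 15*w^2 + 187*w + 210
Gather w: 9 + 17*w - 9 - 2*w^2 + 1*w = -2*w^2 + 18*w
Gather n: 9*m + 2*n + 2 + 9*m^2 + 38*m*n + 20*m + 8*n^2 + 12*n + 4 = 9*m^2 + 29*m + 8*n^2 + n*(38*m + 14) + 6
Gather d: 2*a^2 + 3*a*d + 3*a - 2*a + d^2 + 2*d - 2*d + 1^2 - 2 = 2*a^2 + 3*a*d + a + d^2 - 1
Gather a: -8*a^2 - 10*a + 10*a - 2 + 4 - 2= -8*a^2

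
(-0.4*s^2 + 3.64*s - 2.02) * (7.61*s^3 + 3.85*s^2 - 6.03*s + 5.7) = -3.044*s^5 + 26.1604*s^4 + 1.0538*s^3 - 32.0062*s^2 + 32.9286*s - 11.514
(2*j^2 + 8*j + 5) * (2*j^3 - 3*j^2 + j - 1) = 4*j^5 + 10*j^4 - 12*j^3 - 9*j^2 - 3*j - 5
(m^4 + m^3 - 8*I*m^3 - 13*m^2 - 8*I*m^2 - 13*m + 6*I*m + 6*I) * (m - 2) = m^5 - m^4 - 8*I*m^4 - 15*m^3 + 8*I*m^3 + 13*m^2 + 22*I*m^2 + 26*m - 6*I*m - 12*I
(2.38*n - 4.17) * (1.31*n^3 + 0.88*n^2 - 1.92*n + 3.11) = 3.1178*n^4 - 3.3683*n^3 - 8.2392*n^2 + 15.4082*n - 12.9687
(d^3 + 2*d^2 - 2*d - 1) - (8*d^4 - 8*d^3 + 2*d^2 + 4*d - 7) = -8*d^4 + 9*d^3 - 6*d + 6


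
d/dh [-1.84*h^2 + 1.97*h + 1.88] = 1.97 - 3.68*h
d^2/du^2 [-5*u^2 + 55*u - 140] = -10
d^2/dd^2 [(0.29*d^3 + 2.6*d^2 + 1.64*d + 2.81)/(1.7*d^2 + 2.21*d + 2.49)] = (-9.679562*d^3 - 7.734354*d^2 + 32.478474*d + 17.85019)/(4.913*d^6 + 19.1607*d^5 + 46.49721*d^4 + 66.923441*d^3 + 68.104737*d^2 + 41.106663*d + 15.438249)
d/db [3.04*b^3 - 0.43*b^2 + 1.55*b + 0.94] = 9.12*b^2 - 0.86*b + 1.55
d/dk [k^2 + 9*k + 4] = 2*k + 9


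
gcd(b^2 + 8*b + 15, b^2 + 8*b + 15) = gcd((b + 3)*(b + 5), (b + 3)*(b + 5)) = b^2 + 8*b + 15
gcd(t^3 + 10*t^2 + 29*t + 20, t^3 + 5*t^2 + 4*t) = t^2 + 5*t + 4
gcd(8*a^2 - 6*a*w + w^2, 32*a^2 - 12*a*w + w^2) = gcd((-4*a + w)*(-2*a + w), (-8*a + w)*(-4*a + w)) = -4*a + w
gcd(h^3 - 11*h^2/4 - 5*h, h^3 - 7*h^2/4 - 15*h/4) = h^2 + 5*h/4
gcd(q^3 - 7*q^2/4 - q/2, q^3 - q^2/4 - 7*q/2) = q^2 - 2*q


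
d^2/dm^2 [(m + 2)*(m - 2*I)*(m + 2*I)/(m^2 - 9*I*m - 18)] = (m^3*(-118 + 36*I) + m^2*(264 + 972*I) + m*(2376 - 432*I) + 288 - 1296*I)/(m^6 - 27*I*m^5 - 297*m^4 + 1701*I*m^3 + 5346*m^2 - 8748*I*m - 5832)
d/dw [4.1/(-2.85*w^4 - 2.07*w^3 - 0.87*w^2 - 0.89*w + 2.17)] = (46.74*w^3 + 25.461*w^2 + 7.134*w + 3.649)/(2.85*w^4 + 2.07*w^3 + 0.87*w^2 + 0.89*w - 2.17)^2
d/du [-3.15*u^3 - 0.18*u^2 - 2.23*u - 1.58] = -9.45*u^2 - 0.36*u - 2.23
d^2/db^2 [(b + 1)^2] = 2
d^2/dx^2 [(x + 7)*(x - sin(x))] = (x + 7)*sin(x) - 2*cos(x) + 2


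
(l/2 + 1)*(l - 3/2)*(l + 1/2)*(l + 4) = l^4/2 + 5*l^3/2 + 5*l^2/8 - 25*l/4 - 3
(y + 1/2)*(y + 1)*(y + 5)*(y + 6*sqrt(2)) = y^4 + 13*y^3/2 + 6*sqrt(2)*y^3 + 8*y^2 + 39*sqrt(2)*y^2 + 5*y/2 + 48*sqrt(2)*y + 15*sqrt(2)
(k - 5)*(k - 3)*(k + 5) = k^3 - 3*k^2 - 25*k + 75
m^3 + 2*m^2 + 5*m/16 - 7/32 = (m - 1/4)*(m + 1/2)*(m + 7/4)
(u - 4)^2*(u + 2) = u^3 - 6*u^2 + 32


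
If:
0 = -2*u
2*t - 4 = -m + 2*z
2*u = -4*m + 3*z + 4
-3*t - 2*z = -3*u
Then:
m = 4/31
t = 24/31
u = 0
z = -36/31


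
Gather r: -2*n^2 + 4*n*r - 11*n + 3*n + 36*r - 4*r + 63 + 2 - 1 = -2*n^2 - 8*n + r*(4*n + 32) + 64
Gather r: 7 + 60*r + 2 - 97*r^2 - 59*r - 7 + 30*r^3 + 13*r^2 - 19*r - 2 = 30*r^3 - 84*r^2 - 18*r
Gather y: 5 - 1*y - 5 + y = 0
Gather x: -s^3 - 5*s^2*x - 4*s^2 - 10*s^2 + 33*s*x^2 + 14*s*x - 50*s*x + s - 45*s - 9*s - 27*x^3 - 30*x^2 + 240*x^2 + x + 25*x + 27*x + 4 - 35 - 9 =-s^3 - 14*s^2 - 53*s - 27*x^3 + x^2*(33*s + 210) + x*(-5*s^2 - 36*s + 53) - 40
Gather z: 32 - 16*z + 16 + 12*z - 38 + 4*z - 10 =0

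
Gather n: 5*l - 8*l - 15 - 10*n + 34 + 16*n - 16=-3*l + 6*n + 3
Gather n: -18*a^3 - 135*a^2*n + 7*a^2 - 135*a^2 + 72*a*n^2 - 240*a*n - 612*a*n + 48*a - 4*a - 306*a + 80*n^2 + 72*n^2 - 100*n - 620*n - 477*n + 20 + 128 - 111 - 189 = -18*a^3 - 128*a^2 - 262*a + n^2*(72*a + 152) + n*(-135*a^2 - 852*a - 1197) - 152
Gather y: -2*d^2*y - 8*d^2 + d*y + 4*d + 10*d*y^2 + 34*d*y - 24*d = -8*d^2 + 10*d*y^2 - 20*d + y*(-2*d^2 + 35*d)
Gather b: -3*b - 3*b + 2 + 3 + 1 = 6 - 6*b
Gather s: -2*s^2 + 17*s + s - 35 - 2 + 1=-2*s^2 + 18*s - 36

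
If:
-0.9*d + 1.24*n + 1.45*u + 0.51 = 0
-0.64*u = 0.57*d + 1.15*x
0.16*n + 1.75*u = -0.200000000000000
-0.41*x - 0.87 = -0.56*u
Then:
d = 6.48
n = 4.96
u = -0.57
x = -2.90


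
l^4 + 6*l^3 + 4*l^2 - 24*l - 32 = (l - 2)*(l + 2)^2*(l + 4)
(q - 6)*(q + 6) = q^2 - 36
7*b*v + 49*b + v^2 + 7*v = (7*b + v)*(v + 7)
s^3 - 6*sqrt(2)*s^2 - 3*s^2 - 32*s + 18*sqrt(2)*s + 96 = (s - 3)*(s - 8*sqrt(2))*(s + 2*sqrt(2))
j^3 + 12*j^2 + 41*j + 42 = (j + 2)*(j + 3)*(j + 7)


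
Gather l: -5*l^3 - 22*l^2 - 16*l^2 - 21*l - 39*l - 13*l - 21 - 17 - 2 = -5*l^3 - 38*l^2 - 73*l - 40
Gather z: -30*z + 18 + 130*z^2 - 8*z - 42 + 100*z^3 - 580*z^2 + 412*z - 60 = 100*z^3 - 450*z^2 + 374*z - 84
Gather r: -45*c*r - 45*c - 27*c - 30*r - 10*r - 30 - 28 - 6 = -72*c + r*(-45*c - 40) - 64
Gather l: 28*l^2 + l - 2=28*l^2 + l - 2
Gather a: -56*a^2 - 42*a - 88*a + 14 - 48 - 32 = -56*a^2 - 130*a - 66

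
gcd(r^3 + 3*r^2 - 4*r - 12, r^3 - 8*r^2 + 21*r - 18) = r - 2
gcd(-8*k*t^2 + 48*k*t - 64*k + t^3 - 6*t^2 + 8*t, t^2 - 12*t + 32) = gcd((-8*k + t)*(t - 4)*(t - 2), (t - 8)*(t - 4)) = t - 4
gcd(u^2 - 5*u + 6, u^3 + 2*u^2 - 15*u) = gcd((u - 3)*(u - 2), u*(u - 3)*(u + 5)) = u - 3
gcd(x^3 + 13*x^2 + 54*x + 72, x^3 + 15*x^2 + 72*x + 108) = x^2 + 9*x + 18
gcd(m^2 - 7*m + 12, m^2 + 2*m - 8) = 1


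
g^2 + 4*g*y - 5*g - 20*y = (g - 5)*(g + 4*y)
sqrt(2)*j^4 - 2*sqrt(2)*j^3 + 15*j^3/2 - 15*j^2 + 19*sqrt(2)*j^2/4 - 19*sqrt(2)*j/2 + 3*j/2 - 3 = (j - 2)*(j + sqrt(2)/2)*(j + 3*sqrt(2))*(sqrt(2)*j + 1/2)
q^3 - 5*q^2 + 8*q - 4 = (q - 2)^2*(q - 1)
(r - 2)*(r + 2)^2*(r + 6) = r^4 + 8*r^3 + 8*r^2 - 32*r - 48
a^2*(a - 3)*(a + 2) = a^4 - a^3 - 6*a^2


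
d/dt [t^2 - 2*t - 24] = 2*t - 2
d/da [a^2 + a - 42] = 2*a + 1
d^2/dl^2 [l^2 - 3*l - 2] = 2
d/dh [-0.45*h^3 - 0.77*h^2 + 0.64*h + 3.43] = -1.35*h^2 - 1.54*h + 0.64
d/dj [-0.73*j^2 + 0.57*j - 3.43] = 0.57 - 1.46*j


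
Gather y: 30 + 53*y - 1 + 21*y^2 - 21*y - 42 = 21*y^2 + 32*y - 13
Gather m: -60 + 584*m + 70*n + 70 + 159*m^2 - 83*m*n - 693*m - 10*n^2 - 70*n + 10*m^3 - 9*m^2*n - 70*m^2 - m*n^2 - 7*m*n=10*m^3 + m^2*(89 - 9*n) + m*(-n^2 - 90*n - 109) - 10*n^2 + 10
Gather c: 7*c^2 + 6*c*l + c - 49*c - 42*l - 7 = 7*c^2 + c*(6*l - 48) - 42*l - 7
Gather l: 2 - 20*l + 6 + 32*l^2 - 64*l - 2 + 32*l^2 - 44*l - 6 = 64*l^2 - 128*l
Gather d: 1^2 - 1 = 0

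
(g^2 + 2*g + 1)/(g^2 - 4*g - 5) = (g + 1)/(g - 5)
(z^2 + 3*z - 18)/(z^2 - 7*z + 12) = (z + 6)/(z - 4)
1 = 1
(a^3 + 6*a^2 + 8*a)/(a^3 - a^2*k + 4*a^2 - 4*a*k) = (a + 2)/(a - k)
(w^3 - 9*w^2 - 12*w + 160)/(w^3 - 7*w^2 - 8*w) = (w^2 - w - 20)/(w*(w + 1))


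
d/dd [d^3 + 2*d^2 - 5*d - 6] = 3*d^2 + 4*d - 5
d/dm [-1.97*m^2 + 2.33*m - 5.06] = 2.33 - 3.94*m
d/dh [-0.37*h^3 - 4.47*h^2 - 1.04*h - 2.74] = -1.11*h^2 - 8.94*h - 1.04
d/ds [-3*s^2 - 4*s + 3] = -6*s - 4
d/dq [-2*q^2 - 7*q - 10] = -4*q - 7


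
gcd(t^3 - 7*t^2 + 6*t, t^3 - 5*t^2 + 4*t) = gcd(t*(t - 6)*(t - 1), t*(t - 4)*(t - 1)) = t^2 - t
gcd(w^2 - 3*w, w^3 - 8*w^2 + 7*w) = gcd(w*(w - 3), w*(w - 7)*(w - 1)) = w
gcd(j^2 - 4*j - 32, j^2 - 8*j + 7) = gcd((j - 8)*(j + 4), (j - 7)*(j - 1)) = 1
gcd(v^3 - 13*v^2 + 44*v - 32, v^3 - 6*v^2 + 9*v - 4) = v^2 - 5*v + 4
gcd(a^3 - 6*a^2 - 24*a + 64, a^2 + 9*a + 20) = a + 4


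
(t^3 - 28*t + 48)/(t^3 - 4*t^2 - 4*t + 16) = (t + 6)/(t + 2)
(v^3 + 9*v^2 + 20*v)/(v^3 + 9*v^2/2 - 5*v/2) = 2*(v + 4)/(2*v - 1)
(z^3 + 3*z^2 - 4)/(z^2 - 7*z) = (z^3 + 3*z^2 - 4)/(z*(z - 7))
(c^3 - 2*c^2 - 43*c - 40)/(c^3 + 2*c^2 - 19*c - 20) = (c - 8)/(c - 4)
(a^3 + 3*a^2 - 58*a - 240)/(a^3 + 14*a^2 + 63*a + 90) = (a - 8)/(a + 3)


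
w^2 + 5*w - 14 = (w - 2)*(w + 7)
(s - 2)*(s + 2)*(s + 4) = s^3 + 4*s^2 - 4*s - 16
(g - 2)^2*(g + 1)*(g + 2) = g^4 - g^3 - 6*g^2 + 4*g + 8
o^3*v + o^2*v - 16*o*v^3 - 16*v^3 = (o - 4*v)*(o + 4*v)*(o*v + v)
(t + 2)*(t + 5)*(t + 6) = t^3 + 13*t^2 + 52*t + 60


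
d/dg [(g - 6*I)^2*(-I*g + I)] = I*(g - 6*I)*(-3*g + 2 + 6*I)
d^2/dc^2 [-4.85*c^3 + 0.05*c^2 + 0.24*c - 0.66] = 0.1 - 29.1*c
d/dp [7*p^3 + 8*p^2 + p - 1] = 21*p^2 + 16*p + 1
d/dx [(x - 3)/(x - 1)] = 2/(x - 1)^2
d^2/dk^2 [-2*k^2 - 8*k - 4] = -4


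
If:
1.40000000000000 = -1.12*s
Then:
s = -1.25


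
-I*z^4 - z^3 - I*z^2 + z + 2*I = (z - 1)*(z - 2*I)*(z + I)*(-I*z - I)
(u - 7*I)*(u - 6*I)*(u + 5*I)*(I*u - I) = I*u^4 + 8*u^3 - I*u^3 - 8*u^2 + 23*I*u^2 + 210*u - 23*I*u - 210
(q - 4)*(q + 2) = q^2 - 2*q - 8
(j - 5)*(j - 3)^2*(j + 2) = j^4 - 9*j^3 + 17*j^2 + 33*j - 90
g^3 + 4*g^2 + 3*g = g*(g + 1)*(g + 3)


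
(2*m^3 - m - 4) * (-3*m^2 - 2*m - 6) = -6*m^5 - 4*m^4 - 9*m^3 + 14*m^2 + 14*m + 24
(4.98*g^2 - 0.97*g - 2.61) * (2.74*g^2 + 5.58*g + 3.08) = 13.6452*g^4 + 25.1306*g^3 + 2.7744*g^2 - 17.5514*g - 8.0388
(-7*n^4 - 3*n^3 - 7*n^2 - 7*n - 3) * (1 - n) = 7*n^5 - 4*n^4 + 4*n^3 - 4*n - 3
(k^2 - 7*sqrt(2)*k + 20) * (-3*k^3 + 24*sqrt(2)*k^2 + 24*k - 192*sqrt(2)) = -3*k^5 + 45*sqrt(2)*k^4 - 372*k^3 + 120*sqrt(2)*k^2 + 3168*k - 3840*sqrt(2)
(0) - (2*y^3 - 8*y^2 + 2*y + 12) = -2*y^3 + 8*y^2 - 2*y - 12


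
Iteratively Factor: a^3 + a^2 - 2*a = (a + 2)*(a^2 - a) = a*(a + 2)*(a - 1)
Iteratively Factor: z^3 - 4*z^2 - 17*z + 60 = (z + 4)*(z^2 - 8*z + 15) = (z - 3)*(z + 4)*(z - 5)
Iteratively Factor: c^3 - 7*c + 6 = (c - 2)*(c^2 + 2*c - 3) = (c - 2)*(c + 3)*(c - 1)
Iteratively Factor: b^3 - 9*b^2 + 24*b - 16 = (b - 4)*(b^2 - 5*b + 4) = (b - 4)*(b - 1)*(b - 4)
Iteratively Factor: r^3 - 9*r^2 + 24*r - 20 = (r - 2)*(r^2 - 7*r + 10) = (r - 2)^2*(r - 5)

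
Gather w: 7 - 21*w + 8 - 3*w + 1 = 16 - 24*w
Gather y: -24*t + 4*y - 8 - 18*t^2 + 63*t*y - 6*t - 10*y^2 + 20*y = -18*t^2 - 30*t - 10*y^2 + y*(63*t + 24) - 8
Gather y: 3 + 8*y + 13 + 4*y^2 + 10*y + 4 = 4*y^2 + 18*y + 20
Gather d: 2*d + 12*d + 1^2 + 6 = 14*d + 7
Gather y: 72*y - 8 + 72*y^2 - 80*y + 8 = 72*y^2 - 8*y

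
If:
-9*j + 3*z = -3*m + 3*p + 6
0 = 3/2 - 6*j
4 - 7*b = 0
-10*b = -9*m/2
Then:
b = 4/7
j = 1/4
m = 80/63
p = z - 373/252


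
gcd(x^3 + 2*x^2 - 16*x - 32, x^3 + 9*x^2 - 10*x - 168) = x - 4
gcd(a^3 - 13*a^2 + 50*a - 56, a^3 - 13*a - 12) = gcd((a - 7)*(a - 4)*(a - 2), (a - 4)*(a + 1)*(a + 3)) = a - 4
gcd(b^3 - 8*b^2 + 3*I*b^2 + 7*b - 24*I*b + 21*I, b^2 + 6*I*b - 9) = b + 3*I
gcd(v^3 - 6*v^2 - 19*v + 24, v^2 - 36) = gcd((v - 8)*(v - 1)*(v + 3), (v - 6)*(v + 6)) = 1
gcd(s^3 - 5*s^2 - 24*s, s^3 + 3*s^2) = s^2 + 3*s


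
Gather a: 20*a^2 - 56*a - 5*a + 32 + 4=20*a^2 - 61*a + 36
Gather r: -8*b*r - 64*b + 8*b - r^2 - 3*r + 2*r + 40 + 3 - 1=-56*b - r^2 + r*(-8*b - 1) + 42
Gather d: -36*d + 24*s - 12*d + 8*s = -48*d + 32*s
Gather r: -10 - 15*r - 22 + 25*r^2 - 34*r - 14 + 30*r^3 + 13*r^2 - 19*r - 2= 30*r^3 + 38*r^2 - 68*r - 48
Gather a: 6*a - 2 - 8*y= 6*a - 8*y - 2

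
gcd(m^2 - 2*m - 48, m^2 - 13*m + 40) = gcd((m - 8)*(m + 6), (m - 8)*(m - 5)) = m - 8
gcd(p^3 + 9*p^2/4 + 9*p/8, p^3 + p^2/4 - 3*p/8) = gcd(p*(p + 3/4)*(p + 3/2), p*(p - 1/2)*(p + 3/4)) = p^2 + 3*p/4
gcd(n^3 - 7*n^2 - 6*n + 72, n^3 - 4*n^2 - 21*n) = n + 3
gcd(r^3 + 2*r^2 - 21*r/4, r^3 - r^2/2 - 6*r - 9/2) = 1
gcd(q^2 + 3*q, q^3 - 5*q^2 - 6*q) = q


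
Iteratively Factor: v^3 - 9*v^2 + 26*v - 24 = (v - 2)*(v^2 - 7*v + 12) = (v - 3)*(v - 2)*(v - 4)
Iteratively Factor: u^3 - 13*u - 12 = (u + 3)*(u^2 - 3*u - 4) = (u + 1)*(u + 3)*(u - 4)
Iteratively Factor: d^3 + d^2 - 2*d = (d - 1)*(d^2 + 2*d) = d*(d - 1)*(d + 2)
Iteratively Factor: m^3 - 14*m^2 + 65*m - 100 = (m - 5)*(m^2 - 9*m + 20) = (m - 5)^2*(m - 4)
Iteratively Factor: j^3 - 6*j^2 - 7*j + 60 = (j - 5)*(j^2 - j - 12) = (j - 5)*(j - 4)*(j + 3)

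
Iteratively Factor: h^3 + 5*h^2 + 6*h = (h + 2)*(h^2 + 3*h) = (h + 2)*(h + 3)*(h)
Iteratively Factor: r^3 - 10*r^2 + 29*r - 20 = (r - 4)*(r^2 - 6*r + 5) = (r - 4)*(r - 1)*(r - 5)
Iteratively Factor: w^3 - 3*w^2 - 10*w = (w + 2)*(w^2 - 5*w) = (w - 5)*(w + 2)*(w)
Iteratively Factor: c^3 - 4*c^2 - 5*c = (c - 5)*(c^2 + c) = c*(c - 5)*(c + 1)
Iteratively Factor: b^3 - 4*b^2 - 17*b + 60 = (b - 5)*(b^2 + b - 12) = (b - 5)*(b + 4)*(b - 3)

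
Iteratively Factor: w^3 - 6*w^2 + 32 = (w - 4)*(w^2 - 2*w - 8) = (w - 4)*(w + 2)*(w - 4)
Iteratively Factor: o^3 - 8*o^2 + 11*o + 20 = (o - 5)*(o^2 - 3*o - 4) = (o - 5)*(o - 4)*(o + 1)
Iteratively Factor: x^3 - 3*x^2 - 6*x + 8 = (x - 1)*(x^2 - 2*x - 8) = (x - 1)*(x + 2)*(x - 4)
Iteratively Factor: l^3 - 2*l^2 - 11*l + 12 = (l - 4)*(l^2 + 2*l - 3) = (l - 4)*(l - 1)*(l + 3)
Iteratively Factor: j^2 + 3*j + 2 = (j + 1)*(j + 2)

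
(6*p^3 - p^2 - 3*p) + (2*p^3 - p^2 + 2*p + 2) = 8*p^3 - 2*p^2 - p + 2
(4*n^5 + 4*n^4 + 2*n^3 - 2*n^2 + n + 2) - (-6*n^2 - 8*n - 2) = 4*n^5 + 4*n^4 + 2*n^3 + 4*n^2 + 9*n + 4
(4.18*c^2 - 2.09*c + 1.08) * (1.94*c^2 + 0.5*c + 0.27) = 8.1092*c^4 - 1.9646*c^3 + 2.1788*c^2 - 0.0243*c + 0.2916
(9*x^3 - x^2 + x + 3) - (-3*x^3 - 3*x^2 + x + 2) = 12*x^3 + 2*x^2 + 1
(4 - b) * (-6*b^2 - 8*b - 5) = 6*b^3 - 16*b^2 - 27*b - 20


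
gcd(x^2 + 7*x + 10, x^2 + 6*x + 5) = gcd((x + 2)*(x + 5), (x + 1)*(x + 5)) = x + 5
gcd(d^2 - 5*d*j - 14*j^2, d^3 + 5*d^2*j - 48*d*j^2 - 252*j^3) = d - 7*j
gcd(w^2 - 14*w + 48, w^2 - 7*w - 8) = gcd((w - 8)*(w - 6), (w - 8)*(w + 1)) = w - 8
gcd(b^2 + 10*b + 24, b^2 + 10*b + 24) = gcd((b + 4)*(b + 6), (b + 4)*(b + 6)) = b^2 + 10*b + 24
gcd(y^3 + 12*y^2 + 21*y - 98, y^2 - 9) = 1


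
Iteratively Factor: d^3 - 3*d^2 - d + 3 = (d - 3)*(d^2 - 1) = (d - 3)*(d - 1)*(d + 1)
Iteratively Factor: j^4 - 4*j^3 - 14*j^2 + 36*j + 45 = (j + 3)*(j^3 - 7*j^2 + 7*j + 15) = (j - 3)*(j + 3)*(j^2 - 4*j - 5) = (j - 5)*(j - 3)*(j + 3)*(j + 1)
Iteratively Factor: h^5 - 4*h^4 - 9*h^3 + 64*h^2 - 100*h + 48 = (h - 1)*(h^4 - 3*h^3 - 12*h^2 + 52*h - 48) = (h - 1)*(h + 4)*(h^3 - 7*h^2 + 16*h - 12) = (h - 2)*(h - 1)*(h + 4)*(h^2 - 5*h + 6) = (h - 2)^2*(h - 1)*(h + 4)*(h - 3)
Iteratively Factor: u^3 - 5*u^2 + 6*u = (u - 2)*(u^2 - 3*u) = u*(u - 2)*(u - 3)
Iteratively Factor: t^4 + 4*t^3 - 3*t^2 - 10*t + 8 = (t + 4)*(t^3 - 3*t + 2) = (t - 1)*(t + 4)*(t^2 + t - 2) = (t - 1)*(t + 2)*(t + 4)*(t - 1)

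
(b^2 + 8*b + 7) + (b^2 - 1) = 2*b^2 + 8*b + 6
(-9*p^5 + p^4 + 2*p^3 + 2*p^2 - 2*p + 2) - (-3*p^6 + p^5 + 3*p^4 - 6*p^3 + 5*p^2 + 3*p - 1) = 3*p^6 - 10*p^5 - 2*p^4 + 8*p^3 - 3*p^2 - 5*p + 3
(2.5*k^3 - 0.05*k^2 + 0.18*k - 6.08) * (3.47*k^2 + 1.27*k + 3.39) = 8.675*k^5 + 3.0015*k^4 + 9.0361*k^3 - 21.0385*k^2 - 7.1114*k - 20.6112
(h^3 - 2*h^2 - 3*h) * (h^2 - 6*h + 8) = h^5 - 8*h^4 + 17*h^3 + 2*h^2 - 24*h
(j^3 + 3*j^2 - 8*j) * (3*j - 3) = 3*j^4 + 6*j^3 - 33*j^2 + 24*j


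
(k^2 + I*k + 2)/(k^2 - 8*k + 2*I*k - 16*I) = (k - I)/(k - 8)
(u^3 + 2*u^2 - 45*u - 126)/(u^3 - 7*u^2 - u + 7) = (u^2 + 9*u + 18)/(u^2 - 1)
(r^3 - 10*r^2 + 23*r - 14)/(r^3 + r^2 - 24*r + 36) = (r^2 - 8*r + 7)/(r^2 + 3*r - 18)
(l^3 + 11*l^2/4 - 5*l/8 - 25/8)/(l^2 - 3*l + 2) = (8*l^2 + 30*l + 25)/(8*(l - 2))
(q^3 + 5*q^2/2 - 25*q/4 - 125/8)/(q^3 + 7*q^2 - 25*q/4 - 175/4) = (q + 5/2)/(q + 7)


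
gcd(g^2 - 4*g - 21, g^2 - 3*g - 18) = g + 3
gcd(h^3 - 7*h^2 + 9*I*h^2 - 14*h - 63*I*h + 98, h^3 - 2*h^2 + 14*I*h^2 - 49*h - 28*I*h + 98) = h + 7*I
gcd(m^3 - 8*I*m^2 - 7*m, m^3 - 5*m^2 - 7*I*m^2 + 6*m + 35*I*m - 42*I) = m - 7*I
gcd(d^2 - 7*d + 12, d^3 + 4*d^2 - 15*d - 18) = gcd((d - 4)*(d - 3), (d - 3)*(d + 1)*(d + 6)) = d - 3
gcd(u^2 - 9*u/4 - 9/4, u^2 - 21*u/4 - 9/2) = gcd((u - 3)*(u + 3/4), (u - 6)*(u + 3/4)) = u + 3/4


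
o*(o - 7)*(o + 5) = o^3 - 2*o^2 - 35*o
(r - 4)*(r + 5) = r^2 + r - 20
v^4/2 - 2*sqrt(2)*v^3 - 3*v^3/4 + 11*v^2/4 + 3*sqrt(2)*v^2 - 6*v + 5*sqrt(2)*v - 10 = (v/2 + 1/2)*(v - 5/2)*(v - 2*sqrt(2))^2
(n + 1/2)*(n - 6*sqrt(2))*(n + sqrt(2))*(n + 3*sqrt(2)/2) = n^4 - 7*sqrt(2)*n^3/2 + n^3/2 - 27*n^2 - 7*sqrt(2)*n^2/4 - 18*sqrt(2)*n - 27*n/2 - 9*sqrt(2)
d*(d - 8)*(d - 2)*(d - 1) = d^4 - 11*d^3 + 26*d^2 - 16*d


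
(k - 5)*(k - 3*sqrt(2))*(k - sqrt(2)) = k^3 - 4*sqrt(2)*k^2 - 5*k^2 + 6*k + 20*sqrt(2)*k - 30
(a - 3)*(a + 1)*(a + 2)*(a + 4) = a^4 + 4*a^3 - 7*a^2 - 34*a - 24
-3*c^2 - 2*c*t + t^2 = (-3*c + t)*(c + t)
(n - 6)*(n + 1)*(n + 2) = n^3 - 3*n^2 - 16*n - 12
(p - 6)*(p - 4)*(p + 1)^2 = p^4 - 8*p^3 + 5*p^2 + 38*p + 24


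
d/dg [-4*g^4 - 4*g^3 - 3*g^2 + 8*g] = -16*g^3 - 12*g^2 - 6*g + 8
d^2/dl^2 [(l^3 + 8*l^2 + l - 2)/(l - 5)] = 2*(l^3 - 15*l^2 + 75*l + 203)/(l^3 - 15*l^2 + 75*l - 125)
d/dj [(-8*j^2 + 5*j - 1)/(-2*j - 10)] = (4*j^2 + 40*j - 13)/(j^2 + 10*j + 25)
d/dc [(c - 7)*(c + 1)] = 2*c - 6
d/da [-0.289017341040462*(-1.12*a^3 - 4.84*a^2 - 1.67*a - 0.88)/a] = 0.647398843930636*a + 1.39884393063584 - 0.254335260115607/a^2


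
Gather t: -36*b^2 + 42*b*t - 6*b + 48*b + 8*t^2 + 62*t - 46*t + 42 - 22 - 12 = -36*b^2 + 42*b + 8*t^2 + t*(42*b + 16) + 8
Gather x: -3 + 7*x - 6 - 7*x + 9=0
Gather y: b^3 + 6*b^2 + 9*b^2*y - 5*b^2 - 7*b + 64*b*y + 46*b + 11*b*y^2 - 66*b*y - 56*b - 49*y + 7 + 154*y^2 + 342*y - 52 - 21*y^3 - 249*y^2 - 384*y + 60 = b^3 + b^2 - 17*b - 21*y^3 + y^2*(11*b - 95) + y*(9*b^2 - 2*b - 91) + 15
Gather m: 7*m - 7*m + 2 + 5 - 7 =0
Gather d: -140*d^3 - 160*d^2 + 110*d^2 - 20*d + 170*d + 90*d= -140*d^3 - 50*d^2 + 240*d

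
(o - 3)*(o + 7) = o^2 + 4*o - 21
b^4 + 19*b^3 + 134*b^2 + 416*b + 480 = (b + 4)^2*(b + 5)*(b + 6)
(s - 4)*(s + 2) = s^2 - 2*s - 8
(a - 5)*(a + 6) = a^2 + a - 30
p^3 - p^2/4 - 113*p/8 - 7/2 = (p - 4)*(p + 1/4)*(p + 7/2)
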